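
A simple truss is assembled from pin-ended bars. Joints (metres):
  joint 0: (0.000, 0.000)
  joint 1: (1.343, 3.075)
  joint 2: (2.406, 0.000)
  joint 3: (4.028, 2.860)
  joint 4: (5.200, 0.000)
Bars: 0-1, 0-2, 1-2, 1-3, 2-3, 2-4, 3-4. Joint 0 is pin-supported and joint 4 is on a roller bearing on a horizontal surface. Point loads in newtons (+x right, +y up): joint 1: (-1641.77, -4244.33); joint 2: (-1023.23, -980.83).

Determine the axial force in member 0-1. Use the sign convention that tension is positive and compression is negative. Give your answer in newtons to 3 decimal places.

N=5 nodes, M=7 members, R=3 reactions → 2N=10, M+R=10
member 0 (0-1): L=3.3555, (cx,cy)=(0.4002,0.9164)
member 1 (0-2): L=2.4060, (cx,cy)=(1.0000,0.0000)
member 2 (1-2): L=3.2536, (cx,cy)=(0.3267,-0.9451)
member 3 (1-3): L=2.6936, (cx,cy)=(0.9968,-0.0798)
member 4 (2-3): L=3.2879, (cx,cy)=(0.4933,0.8698)
member 5 (2-4): L=2.7940, (cx,cy)=(1.0000,0.0000)
member 6 (3-4): L=3.0908, (cx,cy)=(0.3792,-0.9253)
solve A·x = −loads:
  F[0-1] = -5069.7951 N (compression)
  F[0-2] = -635.8637 N (compression)
  F[1-2] = +470.8589 N (tension)
  F[1-3] = -542.9376 N (compression)
  F[2-3] = +615.9825 N (tension)
  F[2-4] = +237.3292 N (tension)
  F[3-4] = -625.8894 N (compression)
  Rx@0 = +2665.0000 N
  Ry@0 = +4646.0120 N
  Ry@4 = +579.1480 N

-5069.795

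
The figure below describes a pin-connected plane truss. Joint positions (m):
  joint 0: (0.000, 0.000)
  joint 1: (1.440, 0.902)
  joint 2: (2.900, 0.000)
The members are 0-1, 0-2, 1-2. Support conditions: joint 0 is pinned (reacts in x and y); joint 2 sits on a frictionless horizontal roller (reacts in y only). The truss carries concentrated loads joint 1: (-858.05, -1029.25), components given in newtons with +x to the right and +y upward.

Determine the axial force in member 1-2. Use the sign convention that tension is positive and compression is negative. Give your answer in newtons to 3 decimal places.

N=3 nodes, M=3 members, R=3 reactions → 2N=6, M+R=6
member 0 (0-1): L=1.6992, (cx,cy)=(0.8475,0.5308)
member 1 (0-2): L=2.9000, (cx,cy)=(1.0000,0.0000)
member 2 (1-2): L=1.7162, (cx,cy)=(0.8507,-0.5256)
solve A·x = −loads:
  F[0-1] = -1478.8821 N (compression)
  F[0-2] = +395.2565 N (tension)
  F[1-2] = -464.6050 N (compression)
  Rx@0 = +858.0500 N
  Ry@0 = +785.0573 N
  Ry@2 = +244.1927 N

-464.605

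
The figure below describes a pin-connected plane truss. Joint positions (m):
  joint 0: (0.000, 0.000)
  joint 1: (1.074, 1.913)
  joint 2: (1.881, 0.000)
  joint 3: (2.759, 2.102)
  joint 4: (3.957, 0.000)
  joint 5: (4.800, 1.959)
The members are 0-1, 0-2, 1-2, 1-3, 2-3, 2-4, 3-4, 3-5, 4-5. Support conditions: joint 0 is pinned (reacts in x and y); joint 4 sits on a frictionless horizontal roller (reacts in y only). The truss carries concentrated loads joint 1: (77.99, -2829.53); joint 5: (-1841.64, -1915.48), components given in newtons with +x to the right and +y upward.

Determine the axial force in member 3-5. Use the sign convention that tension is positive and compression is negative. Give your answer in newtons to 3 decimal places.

-990.013

N=6 nodes, M=9 members, R=3 reactions → 2N=12, M+R=12
member 0 (0-1): L=2.1939, (cx,cy)=(0.4895,0.8720)
member 1 (0-2): L=1.8810, (cx,cy)=(1.0000,0.0000)
member 2 (1-2): L=2.0763, (cx,cy)=(0.3887,-0.9214)
member 3 (1-3): L=1.6956, (cx,cy)=(0.9938,0.1115)
member 4 (2-3): L=2.2780, (cx,cy)=(0.3854,0.9227)
member 5 (2-4): L=2.0760, (cx,cy)=(1.0000,0.0000)
member 6 (3-4): L=2.4194, (cx,cy)=(0.4952,-0.8688)
member 7 (3-5): L=2.0460, (cx,cy)=(0.9976,-0.0699)
member 8 (4-5): L=2.1327, (cx,cy)=(0.3953,0.9186)
solve A·x = −loads:
  F[0-1] = -2898.5990 N (compression)
  F[0-2] = -344.6498 N (compression)
  F[1-2] = -486.9898 N (compression)
  F[1-3] = -1315.9070 N (compression)
  F[2-3] = +486.2685 N (tension)
  F[2-4] = -721.3540 N (compression)
  F[3-4] = -267.9829 N (compression)
  F[3-5] = -990.0128 N (compression)
  F[4-5] = -2160.6320 N (compression)
  Rx@0 = +1763.6500 N
  Ry@0 = +2527.5116 N
  Ry@4 = +2217.4984 N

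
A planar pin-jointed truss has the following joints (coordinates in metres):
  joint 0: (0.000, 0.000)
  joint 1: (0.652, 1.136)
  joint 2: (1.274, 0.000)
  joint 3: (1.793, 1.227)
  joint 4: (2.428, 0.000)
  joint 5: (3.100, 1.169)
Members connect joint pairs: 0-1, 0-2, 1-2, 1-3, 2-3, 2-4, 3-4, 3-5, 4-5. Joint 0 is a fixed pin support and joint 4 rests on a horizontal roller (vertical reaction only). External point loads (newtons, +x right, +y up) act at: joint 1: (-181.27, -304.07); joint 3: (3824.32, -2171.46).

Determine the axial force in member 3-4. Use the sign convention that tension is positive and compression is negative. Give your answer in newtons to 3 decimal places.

N=6 nodes, M=9 members, R=3 reactions → 2N=12, M+R=12
member 0 (0-1): L=1.3098, (cx,cy)=(0.4978,0.8673)
member 1 (0-2): L=1.2740, (cx,cy)=(1.0000,0.0000)
member 2 (1-2): L=1.2951, (cx,cy)=(0.4803,-0.8771)
member 3 (1-3): L=1.1446, (cx,cy)=(0.9968,0.0795)
member 4 (2-3): L=1.3322, (cx,cy)=(0.3896,0.9210)
member 5 (2-4): L=1.1540, (cx,cy)=(1.0000,0.0000)
member 6 (3-4): L=1.3816, (cx,cy)=(0.4596,-0.8881)
member 7 (3-5): L=1.3083, (cx,cy)=(0.9990,-0.0443)
member 8 (4-5): L=1.3484, (cx,cy)=(0.4984,0.8670)
solve A·x = −loads:
  F[0-1] = +1219.2998 N (tension)
  F[0-2] = +3036.1040 N (tension)
  F[1-2] = -1418.6853 N (compression)
  F[1-3] = +1474.2174 N (tension)
  F[2-3] = +1351.1073 N (tension)
  F[2-4] = +1828.4227 N (tension)
  F[3-4] = -3978.1199 N (compression)
  F[3-5] = -0.0000 N (compression)
  F[4-5] = +0.0000 N (tension)
  Rx@0 = -3643.0500 N
  Ry@0 = -1057.5010 N
  Ry@4 = +3533.0310 N

-3978.120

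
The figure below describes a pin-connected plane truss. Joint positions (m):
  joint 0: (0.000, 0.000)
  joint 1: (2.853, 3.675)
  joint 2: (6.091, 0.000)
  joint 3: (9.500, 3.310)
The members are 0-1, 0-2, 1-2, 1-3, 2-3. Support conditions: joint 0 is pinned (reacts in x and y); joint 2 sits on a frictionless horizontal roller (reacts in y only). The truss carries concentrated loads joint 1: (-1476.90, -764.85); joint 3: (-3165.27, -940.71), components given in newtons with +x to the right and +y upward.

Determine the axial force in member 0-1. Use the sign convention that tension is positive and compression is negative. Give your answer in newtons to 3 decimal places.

-3153.882

N=4 nodes, M=5 members, R=3 reactions → 2N=8, M+R=8
member 0 (0-1): L=4.6524, (cx,cy)=(0.6132,0.7899)
member 1 (0-2): L=6.0910, (cx,cy)=(1.0000,0.0000)
member 2 (1-2): L=4.8980, (cx,cy)=(0.6611,-0.7503)
member 3 (1-3): L=6.6570, (cx,cy)=(0.9985,-0.0548)
member 4 (2-3): L=4.7516, (cx,cy)=(0.7174,0.6966)
solve A·x = −loads:
  F[0-1] = -3153.8820 N (compression)
  F[0-2] = -2708.1272 N (compression)
  F[1-2] = +2453.0967 N (tension)
  F[1-3] = -2081.9874 N (compression)
  F[2-3] = -1514.2769 N (compression)
  Rx@0 = +4642.1700 N
  Ry@0 = +2491.2748 N
  Ry@2 = -785.7148 N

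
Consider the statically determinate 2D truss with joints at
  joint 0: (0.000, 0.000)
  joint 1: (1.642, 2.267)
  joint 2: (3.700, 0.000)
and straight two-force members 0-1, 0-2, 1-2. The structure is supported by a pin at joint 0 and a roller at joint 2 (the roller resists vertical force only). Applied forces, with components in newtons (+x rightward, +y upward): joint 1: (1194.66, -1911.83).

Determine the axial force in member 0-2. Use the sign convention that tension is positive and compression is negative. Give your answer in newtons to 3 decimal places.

1434.709

N=3 nodes, M=3 members, R=3 reactions → 2N=6, M+R=6
member 0 (0-1): L=2.7992, (cx,cy)=(0.5866,0.8099)
member 1 (0-2): L=3.7000, (cx,cy)=(1.0000,0.0000)
member 2 (1-2): L=3.0618, (cx,cy)=(0.6722,-0.7404)
solve A·x = −loads:
  F[0-1] = -409.2216 N (compression)
  F[0-2] = +1434.7088 N (tension)
  F[1-2] = -2134.4992 N (compression)
  Rx@0 = -1194.6600 N
  Ry@0 = +331.4194 N
  Ry@2 = +1580.4106 N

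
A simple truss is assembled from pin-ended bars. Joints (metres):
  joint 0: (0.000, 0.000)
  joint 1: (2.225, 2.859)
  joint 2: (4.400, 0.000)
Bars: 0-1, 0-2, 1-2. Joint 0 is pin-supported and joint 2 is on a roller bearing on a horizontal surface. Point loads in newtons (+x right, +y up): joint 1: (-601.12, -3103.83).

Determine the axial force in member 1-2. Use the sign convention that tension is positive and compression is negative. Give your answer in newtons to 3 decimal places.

N=3 nodes, M=3 members, R=3 reactions → 2N=6, M+R=6
member 0 (0-1): L=3.6228, (cx,cy)=(0.6142,0.7892)
member 1 (0-2): L=4.4000, (cx,cy)=(1.0000,0.0000)
member 2 (1-2): L=3.5923, (cx,cy)=(0.6055,-0.7959)
solve A·x = −loads:
  F[0-1] = -2439.0963 N (compression)
  F[0-2] = +896.8996 N (tension)
  F[1-2] = -1481.3417 N (compression)
  Rx@0 = +601.1200 N
  Ry@0 = +1924.8710 N
  Ry@2 = +1178.9590 N

-1481.342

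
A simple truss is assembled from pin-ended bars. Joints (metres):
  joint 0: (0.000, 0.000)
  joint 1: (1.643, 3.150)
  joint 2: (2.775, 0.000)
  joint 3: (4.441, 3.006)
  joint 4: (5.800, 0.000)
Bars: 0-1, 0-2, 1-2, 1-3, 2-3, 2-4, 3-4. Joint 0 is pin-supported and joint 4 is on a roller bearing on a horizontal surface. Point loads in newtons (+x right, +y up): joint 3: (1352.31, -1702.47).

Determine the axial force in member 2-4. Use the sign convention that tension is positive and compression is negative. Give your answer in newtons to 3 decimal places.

906.196

N=5 nodes, M=7 members, R=3 reactions → 2N=10, M+R=10
member 0 (0-1): L=3.5527, (cx,cy)=(0.4625,0.8866)
member 1 (0-2): L=2.7750, (cx,cy)=(1.0000,0.0000)
member 2 (1-2): L=3.3472, (cx,cy)=(0.3382,-0.9411)
member 3 (1-3): L=2.8017, (cx,cy)=(0.9987,-0.0514)
member 4 (2-3): L=3.4368, (cx,cy)=(0.4848,0.8747)
member 5 (2-4): L=3.0250, (cx,cy)=(1.0000,0.0000)
member 6 (3-4): L=3.2989, (cx,cy)=(0.4120,-0.9112)
solve A·x = −loads:
  F[0-1] = +340.5703 N (tension)
  F[0-2] = +1194.8098 N (tension)
  F[1-2] = -335.6916 N (compression)
  F[1-3] = +271.3866 N (tension)
  F[2-3] = +361.1862 N (tension)
  F[2-4] = +906.1959 N (tension)
  F[3-4] = -2199.7600 N (compression)
  Rx@0 = -1352.3100 N
  Ry@0 = -301.9633 N
  Ry@4 = +2004.4333 N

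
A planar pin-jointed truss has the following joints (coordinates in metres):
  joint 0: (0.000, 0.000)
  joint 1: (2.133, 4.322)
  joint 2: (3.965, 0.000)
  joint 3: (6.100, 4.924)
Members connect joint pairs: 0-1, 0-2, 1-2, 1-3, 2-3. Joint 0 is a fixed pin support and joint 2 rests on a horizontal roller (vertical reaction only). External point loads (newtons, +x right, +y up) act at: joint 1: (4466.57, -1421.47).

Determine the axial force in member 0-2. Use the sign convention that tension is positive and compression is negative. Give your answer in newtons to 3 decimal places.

2387.882

N=4 nodes, M=5 members, R=3 reactions → 2N=8, M+R=8
member 0 (0-1): L=4.8197, (cx,cy)=(0.4426,0.8967)
member 1 (0-2): L=3.9650, (cx,cy)=(1.0000,0.0000)
member 2 (1-2): L=4.6942, (cx,cy)=(0.3903,-0.9207)
member 3 (1-3): L=4.0124, (cx,cy)=(0.9887,0.1500)
member 4 (2-3): L=5.3669, (cx,cy)=(0.3978,0.9175)
solve A·x = −loads:
  F[0-1] = +4696.9637 N (tension)
  F[0-2] = +2387.8819 N (tension)
  F[1-2] = -6118.6112 N (compression)
  F[1-3] = -0.0000 N (compression)
  F[2-3] = +0.0000 N (tension)
  Rx@0 = -4466.5700 N
  Ry@0 = -4211.9502 N
  Ry@2 = +5633.4202 N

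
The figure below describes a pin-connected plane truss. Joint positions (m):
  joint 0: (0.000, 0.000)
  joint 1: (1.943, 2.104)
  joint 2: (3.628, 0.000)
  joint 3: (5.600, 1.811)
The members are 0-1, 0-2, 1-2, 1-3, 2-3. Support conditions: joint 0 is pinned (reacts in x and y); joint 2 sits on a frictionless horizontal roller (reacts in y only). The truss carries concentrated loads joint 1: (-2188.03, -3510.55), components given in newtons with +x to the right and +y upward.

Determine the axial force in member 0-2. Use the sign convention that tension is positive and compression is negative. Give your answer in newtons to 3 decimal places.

N=4 nodes, M=5 members, R=3 reactions → 2N=8, M+R=8
member 0 (0-1): L=2.8639, (cx,cy)=(0.6784,0.7347)
member 1 (0-2): L=3.6280, (cx,cy)=(1.0000,0.0000)
member 2 (1-2): L=2.6956, (cx,cy)=(0.6251,-0.7805)
member 3 (1-3): L=3.6687, (cx,cy)=(0.9968,-0.0799)
member 4 (2-3): L=2.6774, (cx,cy)=(0.7365,0.6764)
solve A·x = −loads:
  F[0-1] = -3946.5588 N (compression)
  F[0-2] = +489.4718 N (tension)
  F[1-2] = -783.0270 N (compression)
  F[1-3] = +0.0000 N (tension)
  F[2-3] = -0.0000 N (compression)
  Rx@0 = +2188.0300 N
  Ry@0 = +2899.3638 N
  Ry@2 = +611.1862 N

489.472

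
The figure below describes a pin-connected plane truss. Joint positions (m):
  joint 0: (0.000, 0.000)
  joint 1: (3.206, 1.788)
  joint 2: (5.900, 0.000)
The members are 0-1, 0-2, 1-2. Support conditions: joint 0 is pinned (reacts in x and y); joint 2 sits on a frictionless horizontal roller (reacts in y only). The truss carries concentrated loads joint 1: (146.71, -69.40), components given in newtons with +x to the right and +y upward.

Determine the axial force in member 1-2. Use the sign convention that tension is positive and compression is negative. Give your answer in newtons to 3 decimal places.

-148.597

N=3 nodes, M=3 members, R=3 reactions → 2N=6, M+R=6
member 0 (0-1): L=3.6709, (cx,cy)=(0.8734,0.4871)
member 1 (0-2): L=5.9000, (cx,cy)=(1.0000,0.0000)
member 2 (1-2): L=3.2334, (cx,cy)=(0.8332,-0.5530)
solve A·x = −loads:
  F[0-1] = +26.2214 N (tension)
  F[0-2] = +123.8093 N (tension)
  F[1-2] = -148.5966 N (compression)
  Rx@0 = -146.7100 N
  Ry@0 = -12.7718 N
  Ry@2 = +82.1718 N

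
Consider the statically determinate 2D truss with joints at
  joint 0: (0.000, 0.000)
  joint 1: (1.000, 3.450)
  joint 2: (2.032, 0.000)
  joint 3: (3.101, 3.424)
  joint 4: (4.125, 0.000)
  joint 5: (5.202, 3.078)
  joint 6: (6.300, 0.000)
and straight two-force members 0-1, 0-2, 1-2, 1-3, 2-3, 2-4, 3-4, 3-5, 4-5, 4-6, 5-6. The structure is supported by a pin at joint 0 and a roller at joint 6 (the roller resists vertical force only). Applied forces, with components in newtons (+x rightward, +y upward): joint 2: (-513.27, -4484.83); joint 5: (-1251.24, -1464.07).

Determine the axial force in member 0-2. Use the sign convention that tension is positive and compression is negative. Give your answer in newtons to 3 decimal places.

-632.689

N=7 nodes, M=11 members, R=3 reactions → 2N=14, M+R=14
member 0 (0-1): L=3.5920, (cx,cy)=(0.2784,0.9605)
member 1 (0-2): L=2.0320, (cx,cy)=(1.0000,0.0000)
member 2 (1-2): L=3.6010, (cx,cy)=(0.2866,-0.9581)
member 3 (1-3): L=2.1012, (cx,cy)=(0.9999,-0.0124)
member 4 (2-3): L=3.5870, (cx,cy)=(0.2980,0.9546)
member 5 (2-4): L=2.0930, (cx,cy)=(1.0000,0.0000)
member 6 (3-4): L=3.5738, (cx,cy)=(0.2865,-0.9581)
member 7 (3-5): L=2.1293, (cx,cy)=(0.9867,-0.1625)
member 8 (4-5): L=3.2610, (cx,cy)=(0.3303,0.9439)
member 9 (4-6): L=2.1750, (cx,cy)=(1.0000,0.0000)
member 10 (5-6): L=3.2680, (cx,cy)=(0.3360,-0.9419)
solve A·x = −loads:
  F[0-1] = -4065.5051 N (compression)
  F[0-2] = -632.6894 N (compression)
  F[1-2] = +4105.5539 N (tension)
  F[1-3] = -2308.5813 N (compression)
  F[2-3] = +577.7351 N (tension)
  F[2-4] = +884.9874 N (tension)
  F[3-4] = -250.5776 N (compression)
  F[3-5] = -2092.2374 N (compression)
  F[4-5] = +254.3434 N (tension)
  F[4-6] = +729.1887 N (tension)
  F[5-6] = -2170.2854 N (compression)
  Rx@0 = +1764.5100 N
  Ry@0 = +3904.7810 N
  Ry@6 = +2044.1190 N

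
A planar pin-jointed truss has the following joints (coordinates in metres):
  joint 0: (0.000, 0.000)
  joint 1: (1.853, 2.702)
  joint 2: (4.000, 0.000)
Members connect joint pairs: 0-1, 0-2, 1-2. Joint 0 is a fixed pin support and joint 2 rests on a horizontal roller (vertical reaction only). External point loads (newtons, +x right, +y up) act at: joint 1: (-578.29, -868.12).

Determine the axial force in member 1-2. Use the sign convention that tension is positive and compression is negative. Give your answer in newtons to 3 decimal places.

-14.716

N=3 nodes, M=3 members, R=3 reactions → 2N=6, M+R=6
member 0 (0-1): L=3.2763, (cx,cy)=(0.5656,0.8247)
member 1 (0-2): L=4.0000, (cx,cy)=(1.0000,0.0000)
member 2 (1-2): L=3.4511, (cx,cy)=(0.6221,-0.7829)
solve A·x = −loads:
  F[0-1] = -1038.6782 N (compression)
  F[0-2] = +9.1551 N (tension)
  F[1-2] = -14.7162 N (compression)
  Rx@0 = +578.2900 N
  Ry@0 = +856.5983 N
  Ry@2 = +11.5217 N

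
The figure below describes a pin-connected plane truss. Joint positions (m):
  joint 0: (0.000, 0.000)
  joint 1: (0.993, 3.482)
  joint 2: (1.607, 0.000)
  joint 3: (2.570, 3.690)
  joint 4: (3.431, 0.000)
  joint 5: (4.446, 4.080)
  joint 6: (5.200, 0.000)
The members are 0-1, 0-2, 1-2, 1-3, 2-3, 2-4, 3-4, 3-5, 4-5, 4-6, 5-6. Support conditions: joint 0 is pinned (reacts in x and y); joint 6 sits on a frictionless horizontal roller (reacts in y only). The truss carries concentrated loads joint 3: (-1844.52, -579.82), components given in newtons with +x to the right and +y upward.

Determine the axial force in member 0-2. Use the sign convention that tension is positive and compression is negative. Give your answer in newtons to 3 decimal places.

-1387.616

N=7 nodes, M=11 members, R=3 reactions → 2N=14, M+R=14
member 0 (0-1): L=3.6208, (cx,cy)=(0.2742,0.9617)
member 1 (0-2): L=1.6070, (cx,cy)=(1.0000,0.0000)
member 2 (1-2): L=3.5357, (cx,cy)=(0.1737,-0.9848)
member 3 (1-3): L=1.5907, (cx,cy)=(0.9914,0.1308)
member 4 (2-3): L=3.8136, (cx,cy)=(0.2525,0.9676)
member 5 (2-4): L=1.8240, (cx,cy)=(1.0000,0.0000)
member 6 (3-4): L=3.7891, (cx,cy)=(0.2272,-0.9738)
member 7 (3-5): L=1.9161, (cx,cy)=(0.9791,0.2035)
member 8 (4-5): L=4.2044, (cx,cy)=(0.2414,0.9704)
member 9 (4-6): L=1.7690, (cx,cy)=(1.0000,0.0000)
member 10 (5-6): L=4.1491, (cx,cy)=(0.1817,-0.9833)
solve A·x = −loads:
  F[0-1] = -1666.0317 N (compression)
  F[0-2] = -1387.6160 N (compression)
  F[1-2] = +1530.0927 N (tension)
  F[1-3] = -728.8726 N (compression)
  F[2-3] = -1557.3141 N (compression)
  F[2-4] = -728.6560 N (compression)
  F[3-4] = +1149.5816 N (tension)
  F[3-5] = +477.4310 N (tension)
  F[4-5] = -1153.6325 N (compression)
  F[4-6] = -188.9315 N (compression)
  F[5-6] = +1039.6460 N (tension)
  Rx@0 = +1844.5200 N
  Ry@0 = +1602.1549 N
  Ry@6 = -1022.3349 N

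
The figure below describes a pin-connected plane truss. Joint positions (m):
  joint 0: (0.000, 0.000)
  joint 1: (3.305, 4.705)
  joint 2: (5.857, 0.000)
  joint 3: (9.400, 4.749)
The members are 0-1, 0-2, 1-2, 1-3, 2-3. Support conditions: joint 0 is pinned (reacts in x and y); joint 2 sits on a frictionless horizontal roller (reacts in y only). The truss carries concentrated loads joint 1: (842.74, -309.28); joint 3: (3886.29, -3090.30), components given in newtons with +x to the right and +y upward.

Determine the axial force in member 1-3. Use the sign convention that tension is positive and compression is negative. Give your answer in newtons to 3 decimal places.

N=4 nodes, M=5 members, R=3 reactions → 2N=8, M+R=8
member 0 (0-1): L=5.7498, (cx,cy)=(0.5748,0.8183)
member 1 (0-2): L=5.8570, (cx,cy)=(1.0000,0.0000)
member 2 (1-2): L=5.3525, (cx,cy)=(0.4768,-0.8790)
member 3 (1-3): L=6.0952, (cx,cy)=(1.0000,0.0072)
member 4 (2-3): L=5.9250, (cx,cy)=(0.5980,0.8015)
solve A·x = −loads:
  F[0-1] = +6797.9467 N (tension)
  F[0-2] = +821.5437 N (tension)
  F[1-2] = -6629.0081 N (compression)
  F[1-3] = +6225.5044 N (tension)
  F[2-3] = -3911.6366 N (compression)
  Rx@0 = -4729.0300 N
  Ry@0 = -5562.6999 N
  Ry@2 = +8962.2799 N

6225.504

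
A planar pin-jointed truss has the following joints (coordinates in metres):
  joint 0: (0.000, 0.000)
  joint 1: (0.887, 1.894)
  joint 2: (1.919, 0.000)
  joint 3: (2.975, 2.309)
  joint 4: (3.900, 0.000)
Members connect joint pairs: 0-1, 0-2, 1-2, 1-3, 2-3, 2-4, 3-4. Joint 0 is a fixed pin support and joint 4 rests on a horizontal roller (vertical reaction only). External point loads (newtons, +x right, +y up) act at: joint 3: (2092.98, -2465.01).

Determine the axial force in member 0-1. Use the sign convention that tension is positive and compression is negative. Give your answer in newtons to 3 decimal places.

N=5 nodes, M=7 members, R=3 reactions → 2N=10, M+R=10
member 0 (0-1): L=2.0914, (cx,cy)=(0.4241,0.9056)
member 1 (0-2): L=1.9190, (cx,cy)=(1.0000,0.0000)
member 2 (1-2): L=2.1569, (cx,cy)=(0.4785,-0.8781)
member 3 (1-3): L=2.1288, (cx,cy)=(0.9808,0.1949)
member 4 (2-3): L=2.5390, (cx,cy)=(0.4159,0.9094)
member 5 (2-4): L=1.9810, (cx,cy)=(1.0000,0.0000)
member 6 (3-4): L=2.4874, (cx,cy)=(0.3719,-0.9283)
solve A·x = −loads:
  F[0-1] = +722.7206 N (tension)
  F[0-2] = +1786.4631 N (tension)
  F[1-2] = -609.9230 N (compression)
  F[1-3] = +610.0459 N (tension)
  F[2-3] = +588.9318 N (tension)
  F[2-4] = +1249.6961 N (tension)
  F[3-4] = -3360.5198 N (compression)
  Rx@0 = -2092.9800 N
  Ry@0 = -654.5017 N
  Ry@4 = +3119.5117 N

722.721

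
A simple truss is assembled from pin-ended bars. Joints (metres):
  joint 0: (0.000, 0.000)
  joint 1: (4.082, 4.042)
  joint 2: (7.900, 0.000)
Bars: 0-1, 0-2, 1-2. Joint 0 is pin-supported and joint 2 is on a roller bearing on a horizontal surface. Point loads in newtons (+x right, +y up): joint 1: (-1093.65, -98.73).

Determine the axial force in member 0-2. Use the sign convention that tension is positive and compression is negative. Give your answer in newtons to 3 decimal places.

-480.364

N=3 nodes, M=3 members, R=3 reactions → 2N=6, M+R=6
member 0 (0-1): L=5.7446, (cx,cy)=(0.7106,0.7036)
member 1 (0-2): L=7.9000, (cx,cy)=(1.0000,0.0000)
member 2 (1-2): L=5.5601, (cx,cy)=(0.6867,-0.7270)
solve A·x = −loads:
  F[0-1] = -863.0786 N (compression)
  F[0-2] = -480.3638 N (compression)
  F[1-2] = +699.5491 N (tension)
  Rx@0 = +1093.6500 N
  Ry@0 = +607.2765 N
  Ry@2 = -508.5465 N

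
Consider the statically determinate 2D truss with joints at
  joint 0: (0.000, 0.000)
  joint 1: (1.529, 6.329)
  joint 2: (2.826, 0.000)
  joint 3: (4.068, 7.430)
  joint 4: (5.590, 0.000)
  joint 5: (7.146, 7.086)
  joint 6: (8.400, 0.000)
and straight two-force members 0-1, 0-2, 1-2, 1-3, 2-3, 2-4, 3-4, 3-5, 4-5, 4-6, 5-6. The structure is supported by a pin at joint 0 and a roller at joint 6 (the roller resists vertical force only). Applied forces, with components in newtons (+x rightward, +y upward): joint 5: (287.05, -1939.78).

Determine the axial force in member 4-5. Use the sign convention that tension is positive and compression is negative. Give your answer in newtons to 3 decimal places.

-52.744

N=7 nodes, M=11 members, R=3 reactions → 2N=14, M+R=14
member 0 (0-1): L=6.5111, (cx,cy)=(0.2348,0.9720)
member 1 (0-2): L=2.8260, (cx,cy)=(1.0000,0.0000)
member 2 (1-2): L=6.4605, (cx,cy)=(0.2008,-0.9796)
member 3 (1-3): L=2.7674, (cx,cy)=(0.9175,0.3978)
member 4 (2-3): L=7.5331, (cx,cy)=(0.1649,0.9863)
member 5 (2-4): L=2.7640, (cx,cy)=(1.0000,0.0000)
member 6 (3-4): L=7.5843, (cx,cy)=(0.2007,-0.9797)
member 7 (3-5): L=3.0972, (cx,cy)=(0.9938,-0.1111)
member 8 (4-5): L=7.2548, (cx,cy)=(0.2145,0.9767)
member 9 (4-6): L=2.8100, (cx,cy)=(1.0000,0.0000)
member 10 (5-6): L=7.1961, (cx,cy)=(0.1743,-0.9847)
solve A·x = −loads:
  F[0-1] = -48.7989 N (compression)
  F[0-2] = +298.5095 N (tension)
  F[1-2] = +39.8099 N (tension)
  F[1-3] = -21.2017 N (compression)
  F[2-3] = -39.5405 N (compression)
  F[2-4] = +313.0207 N (tension)
  F[3-4] = +52.5859 N (tension)
  F[3-5] = -36.7510 N (compression)
  F[4-5] = -52.7436 N (compression)
  F[4-6] = +334.8859 N (tension)
  F[5-6] = -1921.7495 N (compression)
  Rx@0 = -287.0500 N
  Ry@0 = +47.4343 N
  Ry@6 = +1892.3457 N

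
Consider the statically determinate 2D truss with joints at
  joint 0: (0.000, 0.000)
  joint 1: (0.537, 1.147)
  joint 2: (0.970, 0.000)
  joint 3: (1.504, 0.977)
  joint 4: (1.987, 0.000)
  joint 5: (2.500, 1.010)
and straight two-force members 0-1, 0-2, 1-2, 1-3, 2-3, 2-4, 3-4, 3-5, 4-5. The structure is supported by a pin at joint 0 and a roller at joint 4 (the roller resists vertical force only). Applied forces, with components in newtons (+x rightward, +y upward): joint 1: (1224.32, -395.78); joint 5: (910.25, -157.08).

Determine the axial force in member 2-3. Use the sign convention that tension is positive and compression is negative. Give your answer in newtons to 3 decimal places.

1437.320

N=6 nodes, M=9 members, R=3 reactions → 2N=12, M+R=12
member 0 (0-1): L=1.2665, (cx,cy)=(0.4240,0.9057)
member 1 (0-2): L=0.9700, (cx,cy)=(1.0000,0.0000)
member 2 (1-2): L=1.2260, (cx,cy)=(0.3532,-0.9356)
member 3 (1-3): L=0.9818, (cx,cy)=(0.9849,-0.1731)
member 4 (2-3): L=1.1134, (cx,cy)=(0.4796,0.8775)
member 5 (2-4): L=1.0170, (cx,cy)=(1.0000,0.0000)
member 6 (3-4): L=1.0899, (cx,cy)=(0.4432,-0.8964)
member 7 (3-5): L=0.9965, (cx,cy)=(0.9995,0.0331)
member 8 (4-5): L=1.1328, (cx,cy)=(0.4529,0.8916)
solve A·x = −loads:
  F[0-1] = +1017.1189 N (tension)
  F[0-2] = +1703.3024 N (tension)
  F[1-2] = -1348.1019 N (compression)
  F[1-3] = -321.7921 N (compression)
  F[2-3] = +1437.3204 N (tension)
  F[2-4] = +537.8328 N (tension)
  F[3-4] = -1431.8669 N (compression)
  F[3-5] = +1007.5329 N (tension)
  F[4-5] = -213.6015 N (compression)
  Rx@0 = -2134.5700 N
  Ry@0 = -921.1618 N
  Ry@4 = +1474.0218 N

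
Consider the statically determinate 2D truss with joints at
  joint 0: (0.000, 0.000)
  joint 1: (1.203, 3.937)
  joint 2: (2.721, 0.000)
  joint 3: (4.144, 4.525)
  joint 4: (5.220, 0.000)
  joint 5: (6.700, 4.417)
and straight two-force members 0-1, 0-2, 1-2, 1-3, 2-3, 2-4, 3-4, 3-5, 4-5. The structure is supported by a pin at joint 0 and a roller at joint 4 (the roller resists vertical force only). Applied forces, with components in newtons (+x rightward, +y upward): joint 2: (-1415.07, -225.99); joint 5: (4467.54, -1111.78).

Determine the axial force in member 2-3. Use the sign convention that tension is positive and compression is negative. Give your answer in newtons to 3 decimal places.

3880.503

N=6 nodes, M=9 members, R=3 reactions → 2N=12, M+R=12
member 0 (0-1): L=4.1167, (cx,cy)=(0.2922,0.9563)
member 1 (0-2): L=2.7210, (cx,cy)=(1.0000,0.0000)
member 2 (1-2): L=4.2195, (cx,cy)=(0.3598,-0.9330)
member 3 (1-3): L=2.9992, (cx,cy)=(0.9806,0.1961)
member 4 (2-3): L=4.7435, (cx,cy)=(0.3000,0.9539)
member 5 (2-4): L=2.4990, (cx,cy)=(1.0000,0.0000)
member 6 (3-4): L=4.6512, (cx,cy)=(0.2313,-0.9729)
member 7 (3-5): L=2.5583, (cx,cy)=(0.9991,-0.0422)
member 8 (4-5): L=4.6584, (cx,cy)=(0.3177,0.9482)
solve A·x = −loads:
  F[0-1] = +4169.3116 N (tension)
  F[0-2] = +1834.0941 N (tension)
  F[1-2] = -3725.2023 N (compression)
  F[1-3] = +2609.1790 N (tension)
  F[2-3] = +3880.5032 N (tension)
  F[2-4] = +744.8798 N (tension)
  F[3-4] = -4538.0684 N (compression)
  F[3-5] = +4776.7532 N (tension)
  F[4-5] = -959.8570 N (compression)
  Rx@0 = -3052.4700 N
  Ry@0 = -3987.3198 N
  Ry@4 = +5325.0898 N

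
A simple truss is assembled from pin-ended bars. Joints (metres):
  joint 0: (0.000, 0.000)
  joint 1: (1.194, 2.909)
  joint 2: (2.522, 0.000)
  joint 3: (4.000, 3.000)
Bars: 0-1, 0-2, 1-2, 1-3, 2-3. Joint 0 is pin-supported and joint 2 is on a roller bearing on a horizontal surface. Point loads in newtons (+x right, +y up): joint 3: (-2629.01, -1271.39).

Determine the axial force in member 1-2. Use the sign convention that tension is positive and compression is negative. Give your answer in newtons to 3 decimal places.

2546.142

N=4 nodes, M=5 members, R=3 reactions → 2N=8, M+R=8
member 0 (0-1): L=3.1445, (cx,cy)=(0.3797,0.9251)
member 1 (0-2): L=2.5220, (cx,cy)=(1.0000,0.0000)
member 2 (1-2): L=3.1978, (cx,cy)=(0.4153,-0.9097)
member 3 (1-3): L=2.8075, (cx,cy)=(0.9995,0.0324)
member 4 (2-3): L=3.3443, (cx,cy)=(0.4419,0.8970)
solve A·x = −loads:
  F[0-1] = -2575.0604 N (compression)
  F[0-2] = -1651.2341 N (compression)
  F[1-2] = +2546.1424 N (tension)
  F[1-3] = -2036.2250 N (compression)
  F[2-3] = -1343.7359 N (compression)
  Rx@0 = +2629.0100 N
  Ry@0 = +2382.2028 N
  Ry@2 = -1110.8128 N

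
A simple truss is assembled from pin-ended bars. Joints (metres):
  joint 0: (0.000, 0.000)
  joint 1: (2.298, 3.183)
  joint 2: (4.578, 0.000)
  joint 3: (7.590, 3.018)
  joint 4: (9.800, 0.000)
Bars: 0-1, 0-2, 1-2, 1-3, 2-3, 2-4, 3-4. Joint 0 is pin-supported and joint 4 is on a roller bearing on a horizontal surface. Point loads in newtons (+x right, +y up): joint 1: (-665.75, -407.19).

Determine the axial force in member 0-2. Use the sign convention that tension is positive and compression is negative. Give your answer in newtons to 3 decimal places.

-284.598

N=5 nodes, M=7 members, R=3 reactions → 2N=10, M+R=10
member 0 (0-1): L=3.9258, (cx,cy)=(0.5854,0.8108)
member 1 (0-2): L=4.5780, (cx,cy)=(1.0000,0.0000)
member 2 (1-2): L=3.9153, (cx,cy)=(0.5823,-0.8130)
member 3 (1-3): L=5.2946, (cx,cy)=(0.9995,-0.0312)
member 4 (2-3): L=4.2639, (cx,cy)=(0.7064,0.7078)
member 5 (2-4): L=5.2220, (cx,cy)=(1.0000,0.0000)
member 6 (3-4): L=3.7406, (cx,cy)=(0.5908,-0.8068)
solve A·x = −loads:
  F[0-1] = -651.1520 N (compression)
  F[0-2] = -284.5975 N (compression)
  F[1-2] = +140.7618 N (tension)
  F[1-3] = +202.7269 N (tension)
  F[2-3] = -161.6722 N (compression)
  F[2-4] = -88.4227 N (compression)
  F[3-4] = +149.6642 N (tension)
  Rx@0 = +665.7500 N
  Ry@0 = +527.9410 N
  Ry@4 = -120.7510 N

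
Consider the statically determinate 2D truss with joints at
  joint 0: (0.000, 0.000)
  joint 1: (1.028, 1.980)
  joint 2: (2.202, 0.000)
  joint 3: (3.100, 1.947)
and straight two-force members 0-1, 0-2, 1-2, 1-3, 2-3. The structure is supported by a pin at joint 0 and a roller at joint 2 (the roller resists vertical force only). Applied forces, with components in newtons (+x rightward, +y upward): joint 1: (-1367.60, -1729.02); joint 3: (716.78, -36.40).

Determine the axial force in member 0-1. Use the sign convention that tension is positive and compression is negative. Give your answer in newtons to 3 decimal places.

-1693.427

N=4 nodes, M=5 members, R=3 reactions → 2N=8, M+R=8
member 0 (0-1): L=2.2310, (cx,cy)=(0.4608,0.8875)
member 1 (0-2): L=2.2020, (cx,cy)=(1.0000,0.0000)
member 2 (1-2): L=2.3019, (cx,cy)=(0.5100,-0.8602)
member 3 (1-3): L=2.0723, (cx,cy)=(0.9999,-0.0159)
member 4 (2-3): L=2.1441, (cx,cy)=(0.4188,0.9081)
solve A·x = −loads:
  F[0-1] = -1693.4268 N (compression)
  F[0-2] = +129.4909 N (tension)
  F[1-2] = -276.3245 N (compression)
  F[1-3] = +728.3116 N (tension)
  F[2-3] = -27.3128 N (compression)
  Rx@0 = +650.8200 N
  Ry@0 = +1502.9335 N
  Ry@2 = +262.4865 N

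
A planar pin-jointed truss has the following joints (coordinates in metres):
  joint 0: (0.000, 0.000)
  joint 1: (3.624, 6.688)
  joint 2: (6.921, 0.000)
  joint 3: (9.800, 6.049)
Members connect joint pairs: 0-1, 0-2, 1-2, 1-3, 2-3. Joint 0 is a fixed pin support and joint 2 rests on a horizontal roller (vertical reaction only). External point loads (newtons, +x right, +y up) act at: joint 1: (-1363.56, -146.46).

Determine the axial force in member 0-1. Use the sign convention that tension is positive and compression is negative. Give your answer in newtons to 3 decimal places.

-1578.021

N=4 nodes, M=5 members, R=3 reactions → 2N=8, M+R=8
member 0 (0-1): L=7.6068, (cx,cy)=(0.4764,0.8792)
member 1 (0-2): L=6.9210, (cx,cy)=(1.0000,0.0000)
member 2 (1-2): L=7.4565, (cx,cy)=(0.4422,-0.8969)
member 3 (1-3): L=6.2090, (cx,cy)=(0.9947,-0.1029)
member 4 (2-3): L=6.6992, (cx,cy)=(0.4298,0.9029)
solve A·x = −loads:
  F[0-1] = -1578.0205 N (compression)
  F[0-2] = -611.7616 N (compression)
  F[1-2] = +1383.5628 N (tension)
  F[1-3] = -0.0000 N (tension)
  F[2-3] = +0.0000 N (tension)
  Rx@0 = +1363.5600 N
  Ry@0 = +1387.4249 N
  Ry@2 = -1240.9649 N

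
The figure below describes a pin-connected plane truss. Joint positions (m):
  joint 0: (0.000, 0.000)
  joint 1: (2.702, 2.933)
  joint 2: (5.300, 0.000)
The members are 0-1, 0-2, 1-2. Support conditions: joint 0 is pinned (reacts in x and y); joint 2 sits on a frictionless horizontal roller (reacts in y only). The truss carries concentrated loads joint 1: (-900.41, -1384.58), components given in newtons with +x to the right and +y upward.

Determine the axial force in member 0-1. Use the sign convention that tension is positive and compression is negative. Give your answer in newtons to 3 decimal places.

N=3 nodes, M=3 members, R=3 reactions → 2N=6, M+R=6
member 0 (0-1): L=3.9879, (cx,cy)=(0.6776,0.7355)
member 1 (0-2): L=5.3000, (cx,cy)=(1.0000,0.0000)
member 2 (1-2): L=3.9182, (cx,cy)=(0.6631,-0.7486)
solve A·x = −loads:
  F[0-1] = -1600.3090 N (compression)
  F[0-2] = +183.8805 N (tension)
  F[1-2] = -277.3195 N (compression)
  Rx@0 = +900.4100 N
  Ry@0 = +1176.9889 N
  Ry@2 = +207.5911 N

-1600.309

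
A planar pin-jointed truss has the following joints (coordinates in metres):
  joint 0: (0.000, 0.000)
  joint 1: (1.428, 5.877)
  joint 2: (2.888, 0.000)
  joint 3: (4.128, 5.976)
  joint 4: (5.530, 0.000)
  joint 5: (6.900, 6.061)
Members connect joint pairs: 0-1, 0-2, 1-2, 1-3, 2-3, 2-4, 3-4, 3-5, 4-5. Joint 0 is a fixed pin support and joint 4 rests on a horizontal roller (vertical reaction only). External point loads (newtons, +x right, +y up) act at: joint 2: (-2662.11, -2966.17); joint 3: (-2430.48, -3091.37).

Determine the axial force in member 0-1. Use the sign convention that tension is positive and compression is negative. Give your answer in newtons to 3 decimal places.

N=6 nodes, M=9 members, R=3 reactions → 2N=12, M+R=12
member 0 (0-1): L=6.0480, (cx,cy)=(0.2361,0.9717)
member 1 (0-2): L=2.8880, (cx,cy)=(1.0000,0.0000)
member 2 (1-2): L=6.0556, (cx,cy)=(0.2411,-0.9705)
member 3 (1-3): L=2.7018, (cx,cy)=(0.9993,0.0366)
member 4 (2-3): L=6.1033, (cx,cy)=(0.2032,0.9791)
member 5 (2-4): L=2.6420, (cx,cy)=(1.0000,0.0000)
member 6 (3-4): L=6.1383, (cx,cy)=(0.2284,-0.9736)
member 7 (3-5): L=2.7733, (cx,cy)=(0.9995,0.0306)
member 8 (4-5): L=6.2139, (cx,cy)=(0.2205,0.9754)
solve A·x = −loads:
  F[0-1] = -4967.8141 N (compression)
  F[0-2] = -3919.6340 N (compression)
  F[1-2] = +4885.2704 N (tension)
  F[1-3] = -2352.3632 N (compression)
  F[2-3] = -1812.7974 N (compression)
  F[2-4] = +288.6078 N (tension)
  F[3-4] = -1263.5865 N (compression)
  F[3-5] = -0.0000 N (compression)
  F[4-5] = +0.0000 N (tension)
  Rx@0 = +5092.5900 N
  Ry@0 = +4827.3545 N
  Ry@4 = +1230.1855 N

-4967.814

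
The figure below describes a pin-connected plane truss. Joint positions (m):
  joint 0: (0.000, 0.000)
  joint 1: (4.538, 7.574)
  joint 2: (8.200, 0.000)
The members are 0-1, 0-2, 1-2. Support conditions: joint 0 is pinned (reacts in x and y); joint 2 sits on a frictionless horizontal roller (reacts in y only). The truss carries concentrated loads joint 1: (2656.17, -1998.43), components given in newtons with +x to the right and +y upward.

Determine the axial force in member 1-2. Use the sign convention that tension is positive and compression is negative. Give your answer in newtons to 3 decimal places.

N=3 nodes, M=3 members, R=3 reactions → 2N=6, M+R=6
member 0 (0-1): L=8.8294, (cx,cy)=(0.5140,0.8578)
member 1 (0-2): L=8.2000, (cx,cy)=(1.0000,0.0000)
member 2 (1-2): L=8.4128, (cx,cy)=(0.4353,-0.9003)
solve A·x = −loads:
  F[0-1] = +1819.6569 N (tension)
  F[0-2] = +1720.9343 N (tension)
  F[1-2] = -3953.5578 N (compression)
  Rx@0 = -2656.1700 N
  Ry@0 = -1560.9245 N
  Ry@2 = +3559.3545 N

-3953.558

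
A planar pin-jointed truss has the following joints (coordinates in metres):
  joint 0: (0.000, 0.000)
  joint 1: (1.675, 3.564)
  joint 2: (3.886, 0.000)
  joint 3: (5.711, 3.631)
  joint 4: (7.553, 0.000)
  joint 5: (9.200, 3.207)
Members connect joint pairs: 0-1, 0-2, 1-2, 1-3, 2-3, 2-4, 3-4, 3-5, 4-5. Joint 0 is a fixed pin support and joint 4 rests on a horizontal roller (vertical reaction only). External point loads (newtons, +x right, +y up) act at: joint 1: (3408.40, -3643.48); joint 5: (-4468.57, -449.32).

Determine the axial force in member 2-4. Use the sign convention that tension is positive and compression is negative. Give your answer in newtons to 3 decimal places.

N=6 nodes, M=9 members, R=3 reactions → 2N=12, M+R=12
member 0 (0-1): L=3.9380, (cx,cy)=(0.4253,0.9050)
member 1 (0-2): L=3.8860, (cx,cy)=(1.0000,0.0000)
member 2 (1-2): L=4.1941, (cx,cy)=(0.5272,-0.8498)
member 3 (1-3): L=4.0366, (cx,cy)=(0.9999,0.0166)
member 4 (2-3): L=4.0638, (cx,cy)=(0.4491,0.8935)
member 5 (2-4): L=3.6670, (cx,cy)=(1.0000,0.0000)
member 6 (3-4): L=4.0715, (cx,cy)=(0.4524,-0.8918)
member 7 (3-5): L=3.5147, (cx,cy)=(0.9927,-0.1206)
member 8 (4-5): L=3.6052, (cx,cy)=(0.4568,0.8895)
solve A·x = −loads:
  F[0-1] = -3344.1347 N (compression)
  F[0-2] = +362.2393 N (tension)
  F[1-2] = -812.0168 N (compression)
  F[1-3] = -4403.3474 N (compression)
  F[2-3] = +772.2758 N (tension)
  F[2-4] = -412.6449 N (compression)
  F[3-4] = -148.2229 N (compression)
  F[3-5] = -4018.2135 N (compression)
  F[4-5] = -1050.0450 N (compression)
  Rx@0 = +1060.1700 N
  Ry@0 = +3026.5473 N
  Ry@4 = +1066.2527 N

-412.645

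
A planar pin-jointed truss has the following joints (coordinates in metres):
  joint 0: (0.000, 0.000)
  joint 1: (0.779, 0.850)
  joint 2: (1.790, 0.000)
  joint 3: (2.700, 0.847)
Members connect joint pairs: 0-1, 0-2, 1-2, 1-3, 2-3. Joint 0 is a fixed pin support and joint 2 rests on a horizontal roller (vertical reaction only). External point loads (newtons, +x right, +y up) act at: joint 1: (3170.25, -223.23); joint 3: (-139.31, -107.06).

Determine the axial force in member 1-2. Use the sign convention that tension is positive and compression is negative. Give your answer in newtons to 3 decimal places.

N=4 nodes, M=5 members, R=3 reactions → 2N=8, M+R=8
member 0 (0-1): L=1.1530, (cx,cy)=(0.6756,0.7372)
member 1 (0-2): L=1.7900, (cx,cy)=(1.0000,0.0000)
member 2 (1-2): L=1.3208, (cx,cy)=(0.7654,-0.6435)
member 3 (1-3): L=1.9210, (cx,cy)=(1.0000,-0.0016)
member 4 (2-3): L=1.2432, (cx,cy)=(0.7320,0.6813)
solve A·x = −loads:
  F[0-1] = +1855.4042 N (tension)
  F[0-2] = +1777.3434 N (tension)
  F[1-2] = -2472.3730 N (compression)
  F[1-3] = -24.2462 N (compression)
  F[2-3] = -157.1930 N (compression)
  Rx@0 = -3030.9400 N
  Ry@0 = -1367.8525 N
  Ry@2 = +1698.1425 N

-2472.373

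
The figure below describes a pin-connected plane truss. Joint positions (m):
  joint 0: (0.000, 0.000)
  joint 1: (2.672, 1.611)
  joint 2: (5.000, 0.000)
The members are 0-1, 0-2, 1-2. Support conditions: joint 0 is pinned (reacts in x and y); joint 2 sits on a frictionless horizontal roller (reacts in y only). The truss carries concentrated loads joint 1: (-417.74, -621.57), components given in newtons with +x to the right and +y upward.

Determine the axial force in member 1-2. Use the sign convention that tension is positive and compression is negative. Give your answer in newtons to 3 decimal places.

-347.198

N=3 nodes, M=3 members, R=3 reactions → 2N=6, M+R=6
member 0 (0-1): L=3.1201, (cx,cy)=(0.8564,0.5163)
member 1 (0-2): L=5.0000, (cx,cy)=(1.0000,0.0000)
member 2 (1-2): L=2.8311, (cx,cy)=(0.8223,-0.5690)
solve A·x = −loads:
  F[0-1] = -821.1736 N (compression)
  F[0-2] = +285.5032 N (tension)
  F[1-2] = -347.1980 N (compression)
  Rx@0 = +417.7400 N
  Ry@0 = +423.9988 N
  Ry@2 = +197.5712 N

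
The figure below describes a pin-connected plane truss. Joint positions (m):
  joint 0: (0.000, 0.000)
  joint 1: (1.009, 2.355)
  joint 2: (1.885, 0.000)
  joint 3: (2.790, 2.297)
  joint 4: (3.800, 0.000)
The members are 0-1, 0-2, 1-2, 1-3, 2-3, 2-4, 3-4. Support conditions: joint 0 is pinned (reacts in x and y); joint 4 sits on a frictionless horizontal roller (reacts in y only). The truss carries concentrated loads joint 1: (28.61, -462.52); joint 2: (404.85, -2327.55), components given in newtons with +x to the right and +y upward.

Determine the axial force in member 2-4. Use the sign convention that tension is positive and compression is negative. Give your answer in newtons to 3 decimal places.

569.473

N=5 nodes, M=7 members, R=3 reactions → 2N=10, M+R=10
member 0 (0-1): L=2.5621, (cx,cy)=(0.3938,0.9192)
member 1 (0-2): L=1.8850, (cx,cy)=(1.0000,0.0000)
member 2 (1-2): L=2.5126, (cx,cy)=(0.3486,-0.9373)
member 3 (1-3): L=1.7819, (cx,cy)=(0.9995,-0.0325)
member 4 (2-3): L=2.4689, (cx,cy)=(0.3666,0.9304)
member 5 (2-4): L=1.9150, (cx,cy)=(1.0000,0.0000)
member 6 (3-4): L=2.5092, (cx,cy)=(0.4025,-0.9154)
solve A·x = −loads:
  F[0-1] = -1626.3757 N (compression)
  F[0-2] = +1073.9675 N (tension)
  F[1-2] = +1138.5745 N (tension)
  F[1-3] = -1066.6309 N (compression)
  F[2-3] = +1354.7109 N (tension)
  F[2-4] = +569.4734 N (tension)
  F[3-4] = -1414.8002 N (compression)
  Rx@0 = -433.4600 N
  Ry@0 = +1494.9408 N
  Ry@4 = +1295.1292 N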